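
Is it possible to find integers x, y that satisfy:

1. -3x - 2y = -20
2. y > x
Yes

Take x = 2, y = 7. Substituting into each constraint:
  (1) -3(2) - 2(7) = -20 ✓
  (2) 7 > 2 ✓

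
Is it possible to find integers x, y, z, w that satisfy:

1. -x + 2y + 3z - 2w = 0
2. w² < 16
Yes

Take x = 0, y = 0, z = 0, w = 0. Substituting into each constraint:
  (1) 0 + 2(0) + 3(0) - 2(0) = 0 ✓
  (2) w² = (0)² = 0, and 0 < 16 ✓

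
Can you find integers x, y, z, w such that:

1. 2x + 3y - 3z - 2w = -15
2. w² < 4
Yes

Take x = 0, y = 0, z = 5, w = 0. Substituting into each constraint:
  (1) 2(0) + 3(0) - 3(5) - 2(0) = -15 ✓
  (2) w² = (0)² = 0, and 0 < 4 ✓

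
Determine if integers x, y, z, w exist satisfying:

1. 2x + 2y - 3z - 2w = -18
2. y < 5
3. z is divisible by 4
Yes

Take x = 0, y = -9, z = 0, w = 0. Substituting into each constraint:
  (1) 2(0) + 2(-9) - 3(0) - 2(0) = -18 ✓
  (2) -9 < 5 ✓
  (3) 0 = 4 × 0, remainder 0 ✓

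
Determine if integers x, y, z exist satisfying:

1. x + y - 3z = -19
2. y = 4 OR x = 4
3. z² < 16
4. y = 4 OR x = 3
Yes

Take x = -23, y = 4, z = 0. Substituting into each constraint:
  (1) (-23) + 4 - 3(0) = -19 ✓
  (2) y = 4, target 4 ✓ (first branch holds)
  (3) z² = (0)² = 0, and 0 < 16 ✓
  (4) y = 4, target 4 ✓ (first branch holds)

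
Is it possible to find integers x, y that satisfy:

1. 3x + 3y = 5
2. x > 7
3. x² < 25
No

Even the single constraint (3x + 3y = 5) is infeasible over the integers.

  - 3x + 3y = 5: every term on the left is divisible by 3, so the LHS ≡ 0 (mod 3), but the RHS 5 is not — no integer solution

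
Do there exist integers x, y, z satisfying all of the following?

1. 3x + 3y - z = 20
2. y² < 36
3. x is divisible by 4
Yes

Take x = 0, y = 0, z = -20. Substituting into each constraint:
  (1) 3(0) + 3(0) + 20 = 20 ✓
  (2) y² = (0)² = 0, and 0 < 36 ✓
  (3) 0 = 4 × 0, remainder 0 ✓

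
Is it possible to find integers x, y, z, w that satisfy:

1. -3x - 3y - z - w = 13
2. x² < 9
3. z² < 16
Yes

Take x = 0, y = -5, z = 0, w = 2. Substituting into each constraint:
  (1) -3(0) - 3(-5) + 0 + (-2) = 13 ✓
  (2) x² = (0)² = 0, and 0 < 9 ✓
  (3) z² = (0)² = 0, and 0 < 16 ✓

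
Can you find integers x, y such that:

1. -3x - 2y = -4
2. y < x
Yes

Take x = 2, y = -1. Substituting into each constraint:
  (1) -3(2) - 2(-1) = -4 ✓
  (2) -1 < 2 ✓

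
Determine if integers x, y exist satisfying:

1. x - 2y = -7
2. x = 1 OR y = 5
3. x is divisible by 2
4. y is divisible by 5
No

A contradictory subset is {x - 2y = -7, x is divisible by 2}. No integer assignment can satisfy these jointly:

  - x - 2y = -7: is a linear equation tying the variables together
  - x is divisible by 2: restricts x to multiples of 2

Modular obstruction: writing x = 2x', every remaining term of the linear equation is divisible by 2, so the left side is ≡ 0 (mod 2); but the right side -7 ≡ 1 (mod 2). No integers can satisfy it.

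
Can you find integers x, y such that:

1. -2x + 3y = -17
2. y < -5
Yes

Take x = -2, y = -7. Substituting into each constraint:
  (1) -2(-2) + 3(-7) = -17 ✓
  (2) -7 < -5 ✓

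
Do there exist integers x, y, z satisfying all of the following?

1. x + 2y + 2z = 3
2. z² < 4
Yes

Take x = 3, y = 0, z = 0. Substituting into each constraint:
  (1) 3 + 2(0) + 2(0) = 3 ✓
  (2) z² = (0)² = 0, and 0 < 4 ✓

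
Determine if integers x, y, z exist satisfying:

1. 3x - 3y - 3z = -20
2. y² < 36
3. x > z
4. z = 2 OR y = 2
No

Even the single constraint (3x - 3y - 3z = -20) is infeasible over the integers.

  - 3x - 3y - 3z = -20: every term on the left is divisible by 3, so the LHS ≡ 0 (mod 3), but the RHS -20 is not — no integer solution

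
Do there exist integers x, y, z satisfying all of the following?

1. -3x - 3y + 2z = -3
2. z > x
Yes

Take x = -1, y = 2, z = 0. Substituting into each constraint:
  (1) -3(-1) - 3(2) + 2(0) = -3 ✓
  (2) 0 > -1 ✓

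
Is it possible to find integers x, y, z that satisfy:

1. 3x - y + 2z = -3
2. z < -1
Yes

Take x = 0, y = -1, z = -2. Substituting into each constraint:
  (1) 3(0) + 1 + 2(-2) = -3 ✓
  (2) -2 < -1 ✓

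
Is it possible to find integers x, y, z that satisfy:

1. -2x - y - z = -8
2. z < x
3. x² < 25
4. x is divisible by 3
Yes

Take x = 0, y = 9, z = -1. Substituting into each constraint:
  (1) -2(0) + (-9) + 1 = -8 ✓
  (2) -1 < 0 ✓
  (3) x² = (0)² = 0, and 0 < 25 ✓
  (4) 0 = 3 × 0, remainder 0 ✓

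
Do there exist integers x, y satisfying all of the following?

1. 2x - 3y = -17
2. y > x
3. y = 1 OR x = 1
Yes

Take x = -7, y = 1. Substituting into each constraint:
  (1) 2(-7) - 3(1) = -17 ✓
  (2) 1 > -7 ✓
  (3) y = 1, target 1 ✓ (first branch holds)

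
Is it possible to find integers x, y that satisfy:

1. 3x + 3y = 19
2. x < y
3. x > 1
No

Even the single constraint (3x + 3y = 19) is infeasible over the integers.

  - 3x + 3y = 19: every term on the left is divisible by 3, so the LHS ≡ 0 (mod 3), but the RHS 19 is not — no integer solution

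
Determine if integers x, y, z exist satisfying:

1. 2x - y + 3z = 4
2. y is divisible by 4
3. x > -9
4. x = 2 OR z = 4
Yes

Take x = 2, y = 0, z = 0. Substituting into each constraint:
  (1) 2(2) + 0 + 3(0) = 4 ✓
  (2) 0 = 4 × 0, remainder 0 ✓
  (3) 2 > -9 ✓
  (4) x = 2, target 2 ✓ (first branch holds)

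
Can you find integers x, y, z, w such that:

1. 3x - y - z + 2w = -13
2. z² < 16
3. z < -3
No

A contradictory subset is {z² < 16, z < -3}. No integer assignment can satisfy these jointly:

  - z² < 16: restricts z to |z| ≤ 3
  - z < -3: bounds one variable relative to a constant

Direct contradiction: the bounds on z require z ≥ -3 and z ≤ -4 simultaneously, which is empty.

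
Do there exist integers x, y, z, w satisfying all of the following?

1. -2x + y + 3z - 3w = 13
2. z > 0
Yes

Take x = -5, y = 0, z = 1, w = 0. Substituting into each constraint:
  (1) -2(-5) + 0 + 3(1) - 3(0) = 13 ✓
  (2) 1 > 0 ✓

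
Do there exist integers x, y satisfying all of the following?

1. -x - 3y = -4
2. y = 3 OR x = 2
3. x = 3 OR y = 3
Yes

Take x = -5, y = 3. Substituting into each constraint:
  (1) 5 - 3(3) = -4 ✓
  (2) y = 3, target 3 ✓ (first branch holds)
  (3) y = 3, target 3 ✓ (second branch holds)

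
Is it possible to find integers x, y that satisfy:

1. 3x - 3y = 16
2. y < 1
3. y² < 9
No

Even the single constraint (3x - 3y = 16) is infeasible over the integers.

  - 3x - 3y = 16: every term on the left is divisible by 3, so the LHS ≡ 0 (mod 3), but the RHS 16 is not — no integer solution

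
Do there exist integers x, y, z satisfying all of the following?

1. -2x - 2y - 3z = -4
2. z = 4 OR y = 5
Yes

Take x = -3, y = 5, z = 0. Substituting into each constraint:
  (1) -2(-3) - 2(5) - 3(0) = -4 ✓
  (2) y = 5, target 5 ✓ (second branch holds)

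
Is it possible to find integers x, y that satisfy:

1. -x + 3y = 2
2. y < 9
Yes

Take x = 1, y = 1. Substituting into each constraint:
  (1) (-1) + 3(1) = 2 ✓
  (2) 1 < 9 ✓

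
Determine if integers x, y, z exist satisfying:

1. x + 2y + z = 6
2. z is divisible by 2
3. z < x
Yes

Take x = 2, y = 2, z = 0. Substituting into each constraint:
  (1) 2 + 2(2) + 0 = 6 ✓
  (2) 0 = 2 × 0, remainder 0 ✓
  (3) 0 < 2 ✓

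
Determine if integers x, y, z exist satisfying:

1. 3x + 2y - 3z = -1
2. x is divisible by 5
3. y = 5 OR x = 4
No

The full constraint system is jointly infeasible over the integers. Each constraint and what it forces:

  - 3x + 2y - 3z = -1: is a linear equation tying the variables together
  - x is divisible by 5: restricts x to multiples of 5
  - y = 5 OR x = 4: forces a choice: either y = 5 or x = 4

Split on the disjunction (y = 5 OR x = 4):
  • If y = 5: with y = 5, writing x = 5x', every remaining term of the linear equation is divisible by 3, so the left side is ≡ 0 (mod 3); but the right side -11 ≡ 1 (mod 3). No integers can satisfy it.
  • If x = 4: this contradicts the divisibility constraint — 4 is not a multiple of 5.
Both branches are infeasible, so the system has no integer solution.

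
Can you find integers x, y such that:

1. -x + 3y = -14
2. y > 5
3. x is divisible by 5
Yes

Take x = 35, y = 7. Substituting into each constraint:
  (1) (-35) + 3(7) = -14 ✓
  (2) 7 > 5 ✓
  (3) 35 = 5 × 7, remainder 0 ✓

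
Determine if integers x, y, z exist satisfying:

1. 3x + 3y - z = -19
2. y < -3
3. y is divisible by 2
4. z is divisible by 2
Yes

Take x = -1, y = -4, z = 4. Substituting into each constraint:
  (1) 3(-1) + 3(-4) + (-4) = -19 ✓
  (2) -4 < -3 ✓
  (3) -4 = 2 × -2, remainder 0 ✓
  (4) 4 = 2 × 2, remainder 0 ✓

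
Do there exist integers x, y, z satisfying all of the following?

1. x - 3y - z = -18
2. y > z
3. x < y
Yes

Take x = -19, y = 0, z = -1. Substituting into each constraint:
  (1) (-19) - 3(0) + 1 = -18 ✓
  (2) 0 > -1 ✓
  (3) -19 < 0 ✓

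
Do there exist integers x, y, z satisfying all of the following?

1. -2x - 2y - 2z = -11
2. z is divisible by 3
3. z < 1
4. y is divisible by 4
No

Even the single constraint (-2x - 2y - 2z = -11) is infeasible over the integers.

  - -2x - 2y - 2z = -11: every term on the left is divisible by 2, so the LHS ≡ 0 (mod 2), but the RHS -11 is not — no integer solution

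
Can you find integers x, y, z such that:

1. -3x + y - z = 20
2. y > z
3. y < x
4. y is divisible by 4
Yes

Take x = 1, y = 0, z = -23. Substituting into each constraint:
  (1) -3(1) + 0 + 23 = 20 ✓
  (2) 0 > -23 ✓
  (3) 0 < 1 ✓
  (4) 0 = 4 × 0, remainder 0 ✓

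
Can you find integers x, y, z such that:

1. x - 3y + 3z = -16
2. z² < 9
Yes

Take x = 2, y = 6, z = 0. Substituting into each constraint:
  (1) 2 - 3(6) + 3(0) = -16 ✓
  (2) z² = (0)² = 0, and 0 < 9 ✓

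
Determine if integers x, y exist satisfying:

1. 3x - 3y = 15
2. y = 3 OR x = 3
Yes

Take x = 8, y = 3. Substituting into each constraint:
  (1) 3(8) - 3(3) = 15 ✓
  (2) y = 3, target 3 ✓ (first branch holds)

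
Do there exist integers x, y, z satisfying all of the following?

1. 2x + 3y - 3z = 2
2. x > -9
Yes

Take x = 1, y = 0, z = 0. Substituting into each constraint:
  (1) 2(1) + 3(0) - 3(0) = 2 ✓
  (2) 1 > -9 ✓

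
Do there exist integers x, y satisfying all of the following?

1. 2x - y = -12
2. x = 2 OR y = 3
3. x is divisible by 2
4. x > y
No

A contradictory subset is {2x - y = -12, x = 2 OR y = 3, x > y}. No integer assignment can satisfy these jointly:

  - 2x - y = -12: is a linear equation tying the variables together
  - x = 2 OR y = 3: forces a choice: either x = 2 or y = 3
  - x > y: bounds one variable relative to another variable

Split on the disjunction (x = 2 OR y = 3):
  • If x = 2: the equation forces y = 16, giving (x, y) = (2, 16), which violates x > y.
  • If y = 3: with y = 3, every remaining term of the linear equation is divisible by 2, so the left side is ≡ 0 (mod 2); but the right side -9 ≡ 1 (mod 2). No integers can satisfy it.
Both branches are infeasible, so the system has no integer solution.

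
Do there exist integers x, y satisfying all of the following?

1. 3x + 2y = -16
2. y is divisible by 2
Yes

Take x = -4, y = -2. Substituting into each constraint:
  (1) 3(-4) + 2(-2) = -16 ✓
  (2) -2 = 2 × -1, remainder 0 ✓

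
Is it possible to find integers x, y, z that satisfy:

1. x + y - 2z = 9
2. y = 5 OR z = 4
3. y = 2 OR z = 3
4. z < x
Yes

Take x = 10, y = 5, z = 3. Substituting into each constraint:
  (1) 10 + 5 - 2(3) = 9 ✓
  (2) y = 5, target 5 ✓ (first branch holds)
  (3) z = 3, target 3 ✓ (second branch holds)
  (4) 3 < 10 ✓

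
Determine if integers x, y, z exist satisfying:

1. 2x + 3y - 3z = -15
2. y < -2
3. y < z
Yes

Take x = -3, y = -3, z = 0. Substituting into each constraint:
  (1) 2(-3) + 3(-3) - 3(0) = -15 ✓
  (2) -3 < -2 ✓
  (3) -3 < 0 ✓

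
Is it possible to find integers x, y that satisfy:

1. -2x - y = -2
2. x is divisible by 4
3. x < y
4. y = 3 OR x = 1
No

A contradictory subset is {-2x - y = -2, x < y, y = 3 OR x = 1}. No integer assignment can satisfy these jointly:

  - -2x - y = -2: is a linear equation tying the variables together
  - x < y: bounds one variable relative to another variable
  - y = 3 OR x = 1: forces a choice: either y = 3 or x = 1

Split on the disjunction (y = 3 OR x = 1):
  • If y = 3: with y = 3, every remaining term of the linear equation is divisible by 2, so the left side is ≡ 0 (mod 2); but the right side 1 ≡ 1 (mod 2). No integers can satisfy it.
  • If x = 1: the equation forces y = 0, giving (x, y) = (1, 0), which violates y > x.
Both branches are infeasible, so the system has no integer solution.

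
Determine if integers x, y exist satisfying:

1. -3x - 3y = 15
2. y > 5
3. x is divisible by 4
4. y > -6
Yes

Take x = -12, y = 7. Substituting into each constraint:
  (1) -3(-12) - 3(7) = 15 ✓
  (2) 7 > 5 ✓
  (3) -12 = 4 × -3, remainder 0 ✓
  (4) 7 > -6 ✓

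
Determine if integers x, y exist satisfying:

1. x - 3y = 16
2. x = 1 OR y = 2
Yes

Take x = 22, y = 2. Substituting into each constraint:
  (1) 22 - 3(2) = 16 ✓
  (2) y = 2, target 2 ✓ (second branch holds)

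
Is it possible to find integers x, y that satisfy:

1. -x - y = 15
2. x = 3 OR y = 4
Yes

Take x = -19, y = 4. Substituting into each constraint:
  (1) 19 + (-4) = 15 ✓
  (2) y = 4, target 4 ✓ (second branch holds)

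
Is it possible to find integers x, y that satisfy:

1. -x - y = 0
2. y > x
Yes

Take x = -1, y = 1. Substituting into each constraint:
  (1) 1 + (-1) = 0 ✓
  (2) 1 > -1 ✓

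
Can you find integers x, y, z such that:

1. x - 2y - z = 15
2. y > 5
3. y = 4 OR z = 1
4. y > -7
Yes

Take x = 28, y = 6, z = 1. Substituting into each constraint:
  (1) 28 - 2(6) + (-1) = 15 ✓
  (2) 6 > 5 ✓
  (3) z = 1, target 1 ✓ (second branch holds)
  (4) 6 > -7 ✓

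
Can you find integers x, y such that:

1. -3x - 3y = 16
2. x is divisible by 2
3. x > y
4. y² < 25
No

Even the single constraint (-3x - 3y = 16) is infeasible over the integers.

  - -3x - 3y = 16: every term on the left is divisible by 3, so the LHS ≡ 0 (mod 3), but the RHS 16 is not — no integer solution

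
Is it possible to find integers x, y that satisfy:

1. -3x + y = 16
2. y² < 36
Yes

Take x = -5, y = 1. Substituting into each constraint:
  (1) -3(-5) + 1 = 16 ✓
  (2) y² = (1)² = 1, and 1 < 36 ✓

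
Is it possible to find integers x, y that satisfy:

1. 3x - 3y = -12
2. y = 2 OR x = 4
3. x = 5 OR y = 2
Yes

Take x = -2, y = 2. Substituting into each constraint:
  (1) 3(-2) - 3(2) = -12 ✓
  (2) y = 2, target 2 ✓ (first branch holds)
  (3) y = 2, target 2 ✓ (second branch holds)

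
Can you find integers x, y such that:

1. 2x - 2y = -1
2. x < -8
No

Even the single constraint (2x - 2y = -1) is infeasible over the integers.

  - 2x - 2y = -1: every term on the left is divisible by 2, so the LHS ≡ 0 (mod 2), but the RHS -1 is not — no integer solution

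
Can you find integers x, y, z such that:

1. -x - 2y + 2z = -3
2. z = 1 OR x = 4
Yes

Take x = 3, y = 1, z = 1. Substituting into each constraint:
  (1) (-3) - 2(1) + 2(1) = -3 ✓
  (2) z = 1, target 1 ✓ (first branch holds)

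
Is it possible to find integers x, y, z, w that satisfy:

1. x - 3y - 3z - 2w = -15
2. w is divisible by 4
Yes

Take x = 0, y = 0, z = 5, w = 0. Substituting into each constraint:
  (1) 0 - 3(0) - 3(5) - 2(0) = -15 ✓
  (2) 0 = 4 × 0, remainder 0 ✓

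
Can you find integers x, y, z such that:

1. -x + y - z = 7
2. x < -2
Yes

Take x = -3, y = 0, z = -4. Substituting into each constraint:
  (1) 3 + 0 + 4 = 7 ✓
  (2) -3 < -2 ✓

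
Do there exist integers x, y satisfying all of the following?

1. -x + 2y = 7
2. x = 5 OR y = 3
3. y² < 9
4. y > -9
No

A contradictory subset is {-x + 2y = 7, x = 5 OR y = 3, y² < 9}. No integer assignment can satisfy these jointly:

  - -x + 2y = 7: is a linear equation tying the variables together
  - x = 5 OR y = 3: forces a choice: either x = 5 or y = 3
  - y² < 9: restricts y to |y| ≤ 2

Split on the disjunction (x = 5 OR y = 3):
  • If x = 5: the equation forces y = 6, but y² < 9 requires |y| ≤ 2.
  • If y = 3: this contradicts y² < 9, which requires |y| ≤ 2.
Both branches are infeasible, so the system has no integer solution.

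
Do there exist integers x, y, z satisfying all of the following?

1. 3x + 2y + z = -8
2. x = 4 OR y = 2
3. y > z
Yes

Take x = -4, y = 2, z = 0. Substituting into each constraint:
  (1) 3(-4) + 2(2) + 0 = -8 ✓
  (2) y = 2, target 2 ✓ (second branch holds)
  (3) 2 > 0 ✓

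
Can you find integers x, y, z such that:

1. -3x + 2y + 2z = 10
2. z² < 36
Yes

Take x = -2, y = 2, z = 0. Substituting into each constraint:
  (1) -3(-2) + 2(2) + 2(0) = 10 ✓
  (2) z² = (0)² = 0, and 0 < 36 ✓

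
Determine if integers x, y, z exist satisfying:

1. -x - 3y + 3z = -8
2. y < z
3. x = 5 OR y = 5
Yes

Take x = 11, y = 5, z = 6. Substituting into each constraint:
  (1) (-11) - 3(5) + 3(6) = -8 ✓
  (2) 5 < 6 ✓
  (3) y = 5, target 5 ✓ (second branch holds)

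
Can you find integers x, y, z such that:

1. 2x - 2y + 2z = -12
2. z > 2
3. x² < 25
Yes

Take x = 0, y = 9, z = 3. Substituting into each constraint:
  (1) 2(0) - 2(9) + 2(3) = -12 ✓
  (2) 3 > 2 ✓
  (3) x² = (0)² = 0, and 0 < 25 ✓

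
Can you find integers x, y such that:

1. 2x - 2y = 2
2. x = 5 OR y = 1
Yes

Take x = 2, y = 1. Substituting into each constraint:
  (1) 2(2) - 2(1) = 2 ✓
  (2) y = 1, target 1 ✓ (second branch holds)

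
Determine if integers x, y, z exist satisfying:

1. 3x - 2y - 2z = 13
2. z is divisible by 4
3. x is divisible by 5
Yes

Take x = 5, y = -3, z = 4. Substituting into each constraint:
  (1) 3(5) - 2(-3) - 2(4) = 13 ✓
  (2) 4 = 4 × 1, remainder 0 ✓
  (3) 5 = 5 × 1, remainder 0 ✓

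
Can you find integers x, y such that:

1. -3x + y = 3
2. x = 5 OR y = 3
Yes

Take x = 0, y = 3. Substituting into each constraint:
  (1) -3(0) + 3 = 3 ✓
  (2) y = 3, target 3 ✓ (second branch holds)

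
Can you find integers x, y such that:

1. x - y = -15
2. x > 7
Yes

Take x = 8, y = 23. Substituting into each constraint:
  (1) 8 + (-23) = -15 ✓
  (2) 8 > 7 ✓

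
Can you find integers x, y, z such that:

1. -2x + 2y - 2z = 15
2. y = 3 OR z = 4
No

Even the single constraint (-2x + 2y - 2z = 15) is infeasible over the integers.

  - -2x + 2y - 2z = 15: every term on the left is divisible by 2, so the LHS ≡ 0 (mod 2), but the RHS 15 is not — no integer solution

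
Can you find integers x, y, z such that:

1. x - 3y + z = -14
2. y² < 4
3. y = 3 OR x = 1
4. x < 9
Yes

Take x = 1, y = 0, z = -15. Substituting into each constraint:
  (1) 1 - 3(0) + (-15) = -14 ✓
  (2) y² = (0)² = 0, and 0 < 4 ✓
  (3) x = 1, target 1 ✓ (second branch holds)
  (4) 1 < 9 ✓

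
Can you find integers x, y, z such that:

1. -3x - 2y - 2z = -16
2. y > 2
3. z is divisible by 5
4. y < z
Yes

Take x = 0, y = 3, z = 5. Substituting into each constraint:
  (1) -3(0) - 2(3) - 2(5) = -16 ✓
  (2) 3 > 2 ✓
  (3) 5 = 5 × 1, remainder 0 ✓
  (4) 3 < 5 ✓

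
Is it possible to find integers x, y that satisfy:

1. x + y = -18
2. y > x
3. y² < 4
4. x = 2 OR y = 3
No

The full constraint system is jointly infeasible over the integers. Each constraint and what it forces:

  - x + y = -18: is a linear equation tying the variables together
  - y > x: bounds one variable relative to another variable
  - y² < 4: restricts y to |y| ≤ 1
  - x = 2 OR y = 3: forces a choice: either x = 2 or y = 3

Split on the disjunction (x = 2 OR y = 3):
  • If x = 2: the equation forces y = -20, but y² < 4 requires |y| ≤ 1.
  • If y = 3: this contradicts y² < 4, which requires |y| ≤ 1.
Both branches are infeasible, so the system has no integer solution.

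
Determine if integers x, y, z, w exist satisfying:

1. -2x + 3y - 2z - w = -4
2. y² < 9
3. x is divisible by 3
Yes

Take x = 0, y = 0, z = 2, w = 0. Substituting into each constraint:
  (1) -2(0) + 3(0) - 2(2) + 0 = -4 ✓
  (2) y² = (0)² = 0, and 0 < 9 ✓
  (3) 0 = 3 × 0, remainder 0 ✓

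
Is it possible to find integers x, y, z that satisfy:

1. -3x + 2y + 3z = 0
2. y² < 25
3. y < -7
No

A contradictory subset is {y² < 25, y < -7}. No integer assignment can satisfy these jointly:

  - y² < 25: restricts y to |y| ≤ 4
  - y < -7: bounds one variable relative to a constant

Direct contradiction: the bounds on y require y ≥ -4 and y ≤ -8 simultaneously, which is empty.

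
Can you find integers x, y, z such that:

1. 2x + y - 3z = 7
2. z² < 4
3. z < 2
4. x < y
Yes

Take x = 2, y = 3, z = 0. Substituting into each constraint:
  (1) 2(2) + 3 - 3(0) = 7 ✓
  (2) z² = (0)² = 0, and 0 < 4 ✓
  (3) 0 < 2 ✓
  (4) 2 < 3 ✓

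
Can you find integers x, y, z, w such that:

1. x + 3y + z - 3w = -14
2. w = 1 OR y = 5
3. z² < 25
Yes

Take x = -30, y = 5, z = 1, w = 0. Substituting into each constraint:
  (1) (-30) + 3(5) + 1 - 3(0) = -14 ✓
  (2) y = 5, target 5 ✓ (second branch holds)
  (3) z² = (1)² = 1, and 1 < 25 ✓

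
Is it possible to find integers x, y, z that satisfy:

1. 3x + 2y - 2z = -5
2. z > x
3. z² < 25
Yes

Take x = 1, y = -2, z = 2. Substituting into each constraint:
  (1) 3(1) + 2(-2) - 2(2) = -5 ✓
  (2) 2 > 1 ✓
  (3) z² = (2)² = 4, and 4 < 25 ✓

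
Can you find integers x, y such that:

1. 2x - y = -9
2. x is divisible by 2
Yes

Take x = 0, y = 9. Substituting into each constraint:
  (1) 2(0) + (-9) = -9 ✓
  (2) 0 = 2 × 0, remainder 0 ✓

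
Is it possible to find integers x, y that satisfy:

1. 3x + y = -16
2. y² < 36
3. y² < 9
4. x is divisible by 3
Yes

Take x = -6, y = 2. Substituting into each constraint:
  (1) 3(-6) + 2 = -16 ✓
  (2) y² = (2)² = 4, and 4 < 36 ✓
  (3) y² = (2)² = 4, and 4 < 9 ✓
  (4) -6 = 3 × -2, remainder 0 ✓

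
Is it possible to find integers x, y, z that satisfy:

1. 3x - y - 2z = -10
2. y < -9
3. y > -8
No

A contradictory subset is {y < -9, y > -8}. No integer assignment can satisfy these jointly:

  - y < -9: bounds one variable relative to a constant
  - y > -8: bounds one variable relative to a constant

Direct contradiction: the bounds on y require y ≥ -7 and y ≤ -10 simultaneously, which is empty.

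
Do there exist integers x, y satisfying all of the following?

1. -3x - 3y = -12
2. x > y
Yes

Take x = 3, y = 1. Substituting into each constraint:
  (1) -3(3) - 3(1) = -12 ✓
  (2) 3 > 1 ✓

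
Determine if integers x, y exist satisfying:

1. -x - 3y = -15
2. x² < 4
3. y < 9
Yes

Take x = 0, y = 5. Substituting into each constraint:
  (1) 0 - 3(5) = -15 ✓
  (2) x² = (0)² = 0, and 0 < 4 ✓
  (3) 5 < 9 ✓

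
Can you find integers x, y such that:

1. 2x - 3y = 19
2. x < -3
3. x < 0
Yes

Take x = -4, y = -9. Substituting into each constraint:
  (1) 2(-4) - 3(-9) = 19 ✓
  (2) -4 < -3 ✓
  (3) -4 < 0 ✓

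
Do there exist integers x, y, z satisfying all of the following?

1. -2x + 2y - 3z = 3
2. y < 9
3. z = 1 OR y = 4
Yes

Take x = 0, y = 3, z = 1. Substituting into each constraint:
  (1) -2(0) + 2(3) - 3(1) = 3 ✓
  (2) 3 < 9 ✓
  (3) z = 1, target 1 ✓ (first branch holds)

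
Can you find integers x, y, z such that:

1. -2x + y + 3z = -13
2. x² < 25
Yes

Take x = 2, y = 0, z = -3. Substituting into each constraint:
  (1) -2(2) + 0 + 3(-3) = -13 ✓
  (2) x² = (2)² = 4, and 4 < 25 ✓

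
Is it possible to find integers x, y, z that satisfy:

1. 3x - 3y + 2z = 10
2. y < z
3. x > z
Yes

Take x = 3, y = 1, z = 2. Substituting into each constraint:
  (1) 3(3) - 3(1) + 2(2) = 10 ✓
  (2) 1 < 2 ✓
  (3) 3 > 2 ✓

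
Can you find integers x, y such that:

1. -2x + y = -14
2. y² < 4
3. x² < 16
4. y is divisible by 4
No

A contradictory subset is {-2x + y = -14, y² < 4, x² < 16}. No integer assignment can satisfy these jointly:

  - -2x + y = -14: is a linear equation tying the variables together
  - y² < 4: restricts y to |y| ≤ 1
  - x² < 16: restricts x to |x| ≤ 3

Range argument: with x ∈ [-3, 3], y ∈ [-1, 1], the left side of the equation is at least -7, but the right side is -14 < -7. No integer solution exists.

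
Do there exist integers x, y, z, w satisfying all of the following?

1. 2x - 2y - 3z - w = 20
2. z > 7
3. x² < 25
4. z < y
Yes

Take x = 0, y = 9, z = 8, w = -62. Substituting into each constraint:
  (1) 2(0) - 2(9) - 3(8) + 62 = 20 ✓
  (2) 8 > 7 ✓
  (3) x² = (0)² = 0, and 0 < 25 ✓
  (4) 8 < 9 ✓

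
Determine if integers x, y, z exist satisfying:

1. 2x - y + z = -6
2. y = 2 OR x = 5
Yes

Take x = 5, y = 0, z = -16. Substituting into each constraint:
  (1) 2(5) + 0 + (-16) = -6 ✓
  (2) x = 5, target 5 ✓ (second branch holds)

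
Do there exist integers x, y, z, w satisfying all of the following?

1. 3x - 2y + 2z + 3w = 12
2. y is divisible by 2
Yes

Take x = 4, y = 0, z = 0, w = 0. Substituting into each constraint:
  (1) 3(4) - 2(0) + 2(0) + 3(0) = 12 ✓
  (2) 0 = 2 × 0, remainder 0 ✓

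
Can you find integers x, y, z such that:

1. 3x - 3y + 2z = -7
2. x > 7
Yes

Take x = 9, y = 0, z = -17. Substituting into each constraint:
  (1) 3(9) - 3(0) + 2(-17) = -7 ✓
  (2) 9 > 7 ✓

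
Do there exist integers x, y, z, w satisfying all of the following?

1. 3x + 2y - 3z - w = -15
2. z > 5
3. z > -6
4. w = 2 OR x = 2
Yes

Take x = 1, y = 1, z = 6, w = 2. Substituting into each constraint:
  (1) 3(1) + 2(1) - 3(6) + (-2) = -15 ✓
  (2) 6 > 5 ✓
  (3) 6 > -6 ✓
  (4) w = 2, target 2 ✓ (first branch holds)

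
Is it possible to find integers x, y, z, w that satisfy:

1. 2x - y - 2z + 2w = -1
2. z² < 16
Yes

Take x = 0, y = 1, z = 0, w = 0. Substituting into each constraint:
  (1) 2(0) + (-1) - 2(0) + 2(0) = -1 ✓
  (2) z² = (0)² = 0, and 0 < 16 ✓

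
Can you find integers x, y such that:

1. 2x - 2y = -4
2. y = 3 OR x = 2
Yes

Take x = 1, y = 3. Substituting into each constraint:
  (1) 2(1) - 2(3) = -4 ✓
  (2) y = 3, target 3 ✓ (first branch holds)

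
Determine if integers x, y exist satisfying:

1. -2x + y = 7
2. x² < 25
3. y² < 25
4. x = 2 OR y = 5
No

A contradictory subset is {-2x + y = 7, y² < 25, x = 2 OR y = 5}. No integer assignment can satisfy these jointly:

  - -2x + y = 7: is a linear equation tying the variables together
  - y² < 25: restricts y to |y| ≤ 4
  - x = 2 OR y = 5: forces a choice: either x = 2 or y = 5

Split on the disjunction (x = 2 OR y = 5):
  • If x = 2: the equation forces y = 11, but y² < 25 requires |y| ≤ 4.
  • If y = 5: this contradicts y² < 25, which requires |y| ≤ 4.
Both branches are infeasible, so the system has no integer solution.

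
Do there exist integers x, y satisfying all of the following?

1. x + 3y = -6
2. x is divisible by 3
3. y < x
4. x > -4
Yes

Take x = 0, y = -2. Substituting into each constraint:
  (1) 0 + 3(-2) = -6 ✓
  (2) 0 = 3 × 0, remainder 0 ✓
  (3) -2 < 0 ✓
  (4) 0 > -4 ✓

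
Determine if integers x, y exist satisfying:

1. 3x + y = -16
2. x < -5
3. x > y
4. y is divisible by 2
No

A contradictory subset is {3x + y = -16, x < -5, x > y}. No integer assignment can satisfy these jointly:

  - 3x + y = -16: is a linear equation tying the variables together
  - x < -5: bounds one variable relative to a constant
  - x > y: bounds one variable relative to another variable

Propagating the comparison: y < x and x ≤ -6 give y ≤ -7. Range argument: with x ∈ [−∞, -6], y ∈ [−∞, -7], the left side of the equation is at most -25, but the right side is -16 > -25. No integer solution exists.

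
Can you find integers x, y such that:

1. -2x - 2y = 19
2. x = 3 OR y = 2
No

Even the single constraint (-2x - 2y = 19) is infeasible over the integers.

  - -2x - 2y = 19: every term on the left is divisible by 2, so the LHS ≡ 0 (mod 2), but the RHS 19 is not — no integer solution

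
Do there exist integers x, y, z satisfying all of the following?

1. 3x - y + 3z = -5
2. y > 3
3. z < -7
Yes

Take x = 8, y = 5, z = -8. Substituting into each constraint:
  (1) 3(8) + (-5) + 3(-8) = -5 ✓
  (2) 5 > 3 ✓
  (3) -8 < -7 ✓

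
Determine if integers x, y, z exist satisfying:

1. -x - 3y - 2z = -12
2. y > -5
Yes

Take x = 0, y = 0, z = 6. Substituting into each constraint:
  (1) 0 - 3(0) - 2(6) = -12 ✓
  (2) 0 > -5 ✓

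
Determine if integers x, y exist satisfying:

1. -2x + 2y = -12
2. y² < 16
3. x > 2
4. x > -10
Yes

Take x = 3, y = -3. Substituting into each constraint:
  (1) -2(3) + 2(-3) = -12 ✓
  (2) y² = (-3)² = 9, and 9 < 16 ✓
  (3) 3 > 2 ✓
  (4) 3 > -10 ✓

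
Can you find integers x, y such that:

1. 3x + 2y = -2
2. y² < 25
Yes

Take x = -2, y = 2. Substituting into each constraint:
  (1) 3(-2) + 2(2) = -2 ✓
  (2) y² = (2)² = 4, and 4 < 25 ✓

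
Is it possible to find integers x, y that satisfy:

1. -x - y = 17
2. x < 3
Yes

Take x = 0, y = -17. Substituting into each constraint:
  (1) 0 + 17 = 17 ✓
  (2) 0 < 3 ✓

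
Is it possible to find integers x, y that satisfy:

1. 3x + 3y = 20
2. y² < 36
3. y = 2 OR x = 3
No

Even the single constraint (3x + 3y = 20) is infeasible over the integers.

  - 3x + 3y = 20: every term on the left is divisible by 3, so the LHS ≡ 0 (mod 3), but the RHS 20 is not — no integer solution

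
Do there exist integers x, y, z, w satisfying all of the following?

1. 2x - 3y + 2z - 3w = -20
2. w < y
Yes

Take x = 0, y = 2, z = -7, w = 0. Substituting into each constraint:
  (1) 2(0) - 3(2) + 2(-7) - 3(0) = -20 ✓
  (2) 0 < 2 ✓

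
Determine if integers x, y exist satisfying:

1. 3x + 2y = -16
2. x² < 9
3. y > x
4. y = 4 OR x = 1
No

The full constraint system is jointly infeasible over the integers. Each constraint and what it forces:

  - 3x + 2y = -16: is a linear equation tying the variables together
  - x² < 9: restricts x to |x| ≤ 2
  - y > x: bounds one variable relative to another variable
  - y = 4 OR x = 1: forces a choice: either y = 4 or x = 1

Split on the disjunction (y = 4 OR x = 1):
  • If y = 4: the equation forces x = -8, but x² < 9 requires |x| ≤ 2.
  • If x = 1: with x = 1, every remaining term of the linear equation is divisible by 2, so the left side is ≡ 0 (mod 2); but the right side -19 ≡ 1 (mod 2). No integers can satisfy it.
Both branches are infeasible, so the system has no integer solution.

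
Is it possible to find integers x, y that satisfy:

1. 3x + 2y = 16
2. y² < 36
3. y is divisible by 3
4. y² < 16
No

A contradictory subset is {3x + 2y = 16, y is divisible by 3}. No integer assignment can satisfy these jointly:

  - 3x + 2y = 16: is a linear equation tying the variables together
  - y is divisible by 3: restricts y to multiples of 3

Modular obstruction: writing y = 3y', every remaining term of the linear equation is divisible by 3, so the left side is ≡ 0 (mod 3); but the right side 16 ≡ 1 (mod 3). No integers can satisfy it.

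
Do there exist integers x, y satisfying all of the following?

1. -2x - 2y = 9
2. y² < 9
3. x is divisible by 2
No

Even the single constraint (-2x - 2y = 9) is infeasible over the integers.

  - -2x - 2y = 9: every term on the left is divisible by 2, so the LHS ≡ 0 (mod 2), but the RHS 9 is not — no integer solution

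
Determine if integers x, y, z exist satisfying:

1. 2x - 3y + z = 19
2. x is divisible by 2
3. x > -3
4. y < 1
Yes

Take x = 2, y = -5, z = 0. Substituting into each constraint:
  (1) 2(2) - 3(-5) + 0 = 19 ✓
  (2) 2 = 2 × 1, remainder 0 ✓
  (3) 2 > -3 ✓
  (4) -5 < 1 ✓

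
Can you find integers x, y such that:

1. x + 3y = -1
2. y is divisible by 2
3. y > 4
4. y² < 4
No

A contradictory subset is {y > 4, y² < 4}. No integer assignment can satisfy these jointly:

  - y > 4: bounds one variable relative to a constant
  - y² < 4: restricts y to |y| ≤ 1

Direct contradiction: the bounds on y require y ≥ 5 and y ≤ 1 simultaneously, which is empty.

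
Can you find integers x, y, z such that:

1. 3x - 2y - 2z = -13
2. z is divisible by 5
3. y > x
Yes

Take x = -1, y = 0, z = 5. Substituting into each constraint:
  (1) 3(-1) - 2(0) - 2(5) = -13 ✓
  (2) 5 = 5 × 1, remainder 0 ✓
  (3) 0 > -1 ✓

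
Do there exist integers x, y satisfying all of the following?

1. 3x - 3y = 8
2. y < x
No

Even the single constraint (3x - 3y = 8) is infeasible over the integers.

  - 3x - 3y = 8: every term on the left is divisible by 3, so the LHS ≡ 0 (mod 3), but the RHS 8 is not — no integer solution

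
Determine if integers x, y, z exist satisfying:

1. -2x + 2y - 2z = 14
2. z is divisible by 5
Yes

Take x = -7, y = 0, z = 0. Substituting into each constraint:
  (1) -2(-7) + 2(0) - 2(0) = 14 ✓
  (2) 0 = 5 × 0, remainder 0 ✓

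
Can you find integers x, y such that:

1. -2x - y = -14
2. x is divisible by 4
Yes

Take x = 0, y = 14. Substituting into each constraint:
  (1) -2(0) + (-14) = -14 ✓
  (2) 0 = 4 × 0, remainder 0 ✓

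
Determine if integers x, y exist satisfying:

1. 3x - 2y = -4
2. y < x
Yes

Take x = -6, y = -7. Substituting into each constraint:
  (1) 3(-6) - 2(-7) = -4 ✓
  (2) -7 < -6 ✓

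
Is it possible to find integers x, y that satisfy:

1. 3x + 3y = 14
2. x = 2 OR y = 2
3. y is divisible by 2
No

Even the single constraint (3x + 3y = 14) is infeasible over the integers.

  - 3x + 3y = 14: every term on the left is divisible by 3, so the LHS ≡ 0 (mod 3), but the RHS 14 is not — no integer solution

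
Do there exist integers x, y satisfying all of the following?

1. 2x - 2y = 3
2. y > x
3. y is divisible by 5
No

Even the single constraint (2x - 2y = 3) is infeasible over the integers.

  - 2x - 2y = 3: every term on the left is divisible by 2, so the LHS ≡ 0 (mod 2), but the RHS 3 is not — no integer solution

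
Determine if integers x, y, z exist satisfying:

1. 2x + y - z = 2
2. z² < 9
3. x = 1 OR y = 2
Yes

Take x = 1, y = 0, z = 0. Substituting into each constraint:
  (1) 2(1) + 0 + 0 = 2 ✓
  (2) z² = (0)² = 0, and 0 < 9 ✓
  (3) x = 1, target 1 ✓ (first branch holds)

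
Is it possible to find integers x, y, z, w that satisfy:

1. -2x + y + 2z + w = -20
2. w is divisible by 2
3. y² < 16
Yes

Take x = 10, y = 0, z = 0, w = 0. Substituting into each constraint:
  (1) -2(10) + 0 + 2(0) + 0 = -20 ✓
  (2) 0 = 2 × 0, remainder 0 ✓
  (3) y² = (0)² = 0, and 0 < 16 ✓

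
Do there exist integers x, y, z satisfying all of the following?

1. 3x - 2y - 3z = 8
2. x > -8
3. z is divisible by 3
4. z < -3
Yes

Take x = 0, y = 5, z = -6. Substituting into each constraint:
  (1) 3(0) - 2(5) - 3(-6) = 8 ✓
  (2) 0 > -8 ✓
  (3) -6 = 3 × -2, remainder 0 ✓
  (4) -6 < -3 ✓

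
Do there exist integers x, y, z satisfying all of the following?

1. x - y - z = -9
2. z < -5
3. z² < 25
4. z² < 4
No

A contradictory subset is {z < -5, z² < 4}. No integer assignment can satisfy these jointly:

  - z < -5: bounds one variable relative to a constant
  - z² < 4: restricts z to |z| ≤ 1

Direct contradiction: the bounds on z require z ≥ -1 and z ≤ -6 simultaneously, which is empty.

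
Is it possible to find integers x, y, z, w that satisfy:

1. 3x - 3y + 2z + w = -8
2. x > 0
Yes

Take x = 1, y = 4, z = 0, w = 1. Substituting into each constraint:
  (1) 3(1) - 3(4) + 2(0) + 1 = -8 ✓
  (2) 1 > 0 ✓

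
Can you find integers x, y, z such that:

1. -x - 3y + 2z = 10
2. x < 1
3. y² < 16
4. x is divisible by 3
Yes

Take x = 0, y = 0, z = 5. Substituting into each constraint:
  (1) 0 - 3(0) + 2(5) = 10 ✓
  (2) 0 < 1 ✓
  (3) y² = (0)² = 0, and 0 < 16 ✓
  (4) 0 = 3 × 0, remainder 0 ✓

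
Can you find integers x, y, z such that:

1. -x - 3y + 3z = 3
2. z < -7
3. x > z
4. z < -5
Yes

Take x = 0, y = -9, z = -8. Substituting into each constraint:
  (1) 0 - 3(-9) + 3(-8) = 3 ✓
  (2) -8 < -7 ✓
  (3) 0 > -8 ✓
  (4) -8 < -5 ✓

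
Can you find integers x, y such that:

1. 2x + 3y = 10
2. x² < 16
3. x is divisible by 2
Yes

Take x = 2, y = 2. Substituting into each constraint:
  (1) 2(2) + 3(2) = 10 ✓
  (2) x² = (2)² = 4, and 4 < 16 ✓
  (3) 2 = 2 × 1, remainder 0 ✓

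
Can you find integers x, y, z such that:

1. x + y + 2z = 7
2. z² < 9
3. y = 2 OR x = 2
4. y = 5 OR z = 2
Yes

Take x = 2, y = 5, z = 0. Substituting into each constraint:
  (1) 2 + 5 + 2(0) = 7 ✓
  (2) z² = (0)² = 0, and 0 < 9 ✓
  (3) x = 2, target 2 ✓ (second branch holds)
  (4) y = 5, target 5 ✓ (first branch holds)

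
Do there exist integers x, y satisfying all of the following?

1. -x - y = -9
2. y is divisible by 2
Yes

Take x = 9, y = 0. Substituting into each constraint:
  (1) (-9) + 0 = -9 ✓
  (2) 0 = 2 × 0, remainder 0 ✓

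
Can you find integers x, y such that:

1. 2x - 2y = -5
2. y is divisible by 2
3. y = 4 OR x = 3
No

Even the single constraint (2x - 2y = -5) is infeasible over the integers.

  - 2x - 2y = -5: every term on the left is divisible by 2, so the LHS ≡ 0 (mod 2), but the RHS -5 is not — no integer solution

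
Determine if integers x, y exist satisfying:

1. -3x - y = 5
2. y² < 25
Yes

Take x = -2, y = 1. Substituting into each constraint:
  (1) -3(-2) + (-1) = 5 ✓
  (2) y² = (1)² = 1, and 1 < 25 ✓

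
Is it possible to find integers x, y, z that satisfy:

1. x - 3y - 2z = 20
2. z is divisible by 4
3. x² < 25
Yes

Take x = 2, y = -6, z = 0. Substituting into each constraint:
  (1) 2 - 3(-6) - 2(0) = 20 ✓
  (2) 0 = 4 × 0, remainder 0 ✓
  (3) x² = (2)² = 4, and 4 < 25 ✓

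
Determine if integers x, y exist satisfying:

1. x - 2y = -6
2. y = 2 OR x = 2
Yes

Take x = -2, y = 2. Substituting into each constraint:
  (1) (-2) - 2(2) = -6 ✓
  (2) y = 2, target 2 ✓ (first branch holds)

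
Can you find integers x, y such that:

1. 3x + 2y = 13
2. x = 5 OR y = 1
Yes

Take x = 5, y = -1. Substituting into each constraint:
  (1) 3(5) + 2(-1) = 13 ✓
  (2) x = 5, target 5 ✓ (first branch holds)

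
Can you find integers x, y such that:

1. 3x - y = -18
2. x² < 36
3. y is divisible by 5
Yes

Take x = 4, y = 30. Substituting into each constraint:
  (1) 3(4) + (-30) = -18 ✓
  (2) x² = (4)² = 16, and 16 < 36 ✓
  (3) 30 = 5 × 6, remainder 0 ✓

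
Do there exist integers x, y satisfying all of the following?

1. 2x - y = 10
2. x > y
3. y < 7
Yes

Take x = 0, y = -10. Substituting into each constraint:
  (1) 2(0) + 10 = 10 ✓
  (2) 0 > -10 ✓
  (3) -10 < 7 ✓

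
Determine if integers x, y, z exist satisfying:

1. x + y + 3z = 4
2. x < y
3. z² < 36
Yes

Take x = 0, y = 1, z = 1. Substituting into each constraint:
  (1) 0 + 1 + 3(1) = 4 ✓
  (2) 0 < 1 ✓
  (3) z² = (1)² = 1, and 1 < 36 ✓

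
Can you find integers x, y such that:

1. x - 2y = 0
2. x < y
Yes

Take x = -2, y = -1. Substituting into each constraint:
  (1) (-2) - 2(-1) = 0 ✓
  (2) -2 < -1 ✓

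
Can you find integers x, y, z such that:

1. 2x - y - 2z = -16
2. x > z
Yes

Take x = 1, y = 18, z = 0. Substituting into each constraint:
  (1) 2(1) + (-18) - 2(0) = -16 ✓
  (2) 1 > 0 ✓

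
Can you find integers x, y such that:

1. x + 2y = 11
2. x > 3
Yes

Take x = 5, y = 3. Substituting into each constraint:
  (1) 5 + 2(3) = 11 ✓
  (2) 5 > 3 ✓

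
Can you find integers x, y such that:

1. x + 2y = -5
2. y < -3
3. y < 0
Yes

Take x = 3, y = -4. Substituting into each constraint:
  (1) 3 + 2(-4) = -5 ✓
  (2) -4 < -3 ✓
  (3) -4 < 0 ✓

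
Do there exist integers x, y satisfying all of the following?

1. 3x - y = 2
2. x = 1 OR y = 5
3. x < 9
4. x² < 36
Yes

Take x = 1, y = 1. Substituting into each constraint:
  (1) 3(1) + (-1) = 2 ✓
  (2) x = 1, target 1 ✓ (first branch holds)
  (3) 1 < 9 ✓
  (4) x² = (1)² = 1, and 1 < 36 ✓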